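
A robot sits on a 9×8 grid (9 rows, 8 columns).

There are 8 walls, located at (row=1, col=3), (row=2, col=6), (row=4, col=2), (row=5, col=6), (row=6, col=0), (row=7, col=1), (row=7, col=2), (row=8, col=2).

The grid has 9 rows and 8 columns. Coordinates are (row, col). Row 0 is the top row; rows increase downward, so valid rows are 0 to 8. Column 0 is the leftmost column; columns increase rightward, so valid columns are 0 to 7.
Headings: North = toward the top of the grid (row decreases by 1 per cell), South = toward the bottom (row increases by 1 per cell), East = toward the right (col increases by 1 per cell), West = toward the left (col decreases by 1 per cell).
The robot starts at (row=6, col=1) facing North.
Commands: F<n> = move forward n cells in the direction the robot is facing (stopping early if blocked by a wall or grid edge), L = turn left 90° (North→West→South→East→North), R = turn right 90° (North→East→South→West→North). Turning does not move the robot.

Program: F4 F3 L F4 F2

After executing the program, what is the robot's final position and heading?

Start: (row=6, col=1), facing North
  F4: move forward 4, now at (row=2, col=1)
  F3: move forward 2/3 (blocked), now at (row=0, col=1)
  L: turn left, now facing West
  F4: move forward 1/4 (blocked), now at (row=0, col=0)
  F2: move forward 0/2 (blocked), now at (row=0, col=0)
Final: (row=0, col=0), facing West

Answer: Final position: (row=0, col=0), facing West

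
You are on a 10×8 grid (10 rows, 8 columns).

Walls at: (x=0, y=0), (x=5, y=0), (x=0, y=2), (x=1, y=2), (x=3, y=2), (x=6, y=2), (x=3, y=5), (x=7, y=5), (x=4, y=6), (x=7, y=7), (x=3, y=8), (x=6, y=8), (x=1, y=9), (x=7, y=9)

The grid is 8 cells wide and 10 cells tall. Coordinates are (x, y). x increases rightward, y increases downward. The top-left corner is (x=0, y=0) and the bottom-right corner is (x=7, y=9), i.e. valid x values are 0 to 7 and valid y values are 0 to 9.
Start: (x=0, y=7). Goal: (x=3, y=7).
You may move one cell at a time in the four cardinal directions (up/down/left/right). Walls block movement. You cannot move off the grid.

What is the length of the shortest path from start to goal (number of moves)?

Answer: Shortest path length: 3

Derivation:
BFS from (x=0, y=7) until reaching (x=3, y=7):
  Distance 0: (x=0, y=7)
  Distance 1: (x=0, y=6), (x=1, y=7), (x=0, y=8)
  Distance 2: (x=0, y=5), (x=1, y=6), (x=2, y=7), (x=1, y=8), (x=0, y=9)
  Distance 3: (x=0, y=4), (x=1, y=5), (x=2, y=6), (x=3, y=7), (x=2, y=8)  <- goal reached here
One shortest path (3 moves): (x=0, y=7) -> (x=1, y=7) -> (x=2, y=7) -> (x=3, y=7)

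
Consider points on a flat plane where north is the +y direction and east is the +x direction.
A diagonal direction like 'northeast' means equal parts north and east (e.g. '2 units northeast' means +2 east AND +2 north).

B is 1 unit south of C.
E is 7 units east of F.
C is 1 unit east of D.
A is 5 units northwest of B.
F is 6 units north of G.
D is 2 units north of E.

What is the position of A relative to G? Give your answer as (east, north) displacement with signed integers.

Place G at the origin (east=0, north=0).
  F is 6 units north of G: delta (east=+0, north=+6); F at (east=0, north=6).
  E is 7 units east of F: delta (east=+7, north=+0); E at (east=7, north=6).
  D is 2 units north of E: delta (east=+0, north=+2); D at (east=7, north=8).
  C is 1 unit east of D: delta (east=+1, north=+0); C at (east=8, north=8).
  B is 1 unit south of C: delta (east=+0, north=-1); B at (east=8, north=7).
  A is 5 units northwest of B: delta (east=-5, north=+5); A at (east=3, north=12).
Therefore A relative to G: (east=3, north=12).

Answer: A is at (east=3, north=12) relative to G.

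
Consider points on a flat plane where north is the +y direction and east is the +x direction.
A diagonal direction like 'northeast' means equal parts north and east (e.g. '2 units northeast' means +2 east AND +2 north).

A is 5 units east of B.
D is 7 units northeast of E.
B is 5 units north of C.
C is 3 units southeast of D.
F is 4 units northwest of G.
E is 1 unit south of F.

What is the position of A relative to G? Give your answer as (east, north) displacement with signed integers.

Answer: A is at (east=11, north=12) relative to G.

Derivation:
Place G at the origin (east=0, north=0).
  F is 4 units northwest of G: delta (east=-4, north=+4); F at (east=-4, north=4).
  E is 1 unit south of F: delta (east=+0, north=-1); E at (east=-4, north=3).
  D is 7 units northeast of E: delta (east=+7, north=+7); D at (east=3, north=10).
  C is 3 units southeast of D: delta (east=+3, north=-3); C at (east=6, north=7).
  B is 5 units north of C: delta (east=+0, north=+5); B at (east=6, north=12).
  A is 5 units east of B: delta (east=+5, north=+0); A at (east=11, north=12).
Therefore A relative to G: (east=11, north=12).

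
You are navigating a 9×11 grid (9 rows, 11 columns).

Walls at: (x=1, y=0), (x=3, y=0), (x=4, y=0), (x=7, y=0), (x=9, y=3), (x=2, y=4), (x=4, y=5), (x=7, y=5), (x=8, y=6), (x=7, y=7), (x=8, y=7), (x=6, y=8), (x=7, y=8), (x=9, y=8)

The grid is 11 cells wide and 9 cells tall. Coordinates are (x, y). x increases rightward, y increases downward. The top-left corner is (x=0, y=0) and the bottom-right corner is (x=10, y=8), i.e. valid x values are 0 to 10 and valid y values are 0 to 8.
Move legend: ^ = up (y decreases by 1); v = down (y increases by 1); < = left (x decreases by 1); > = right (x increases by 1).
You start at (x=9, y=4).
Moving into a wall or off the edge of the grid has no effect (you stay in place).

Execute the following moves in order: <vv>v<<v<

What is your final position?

Start: (x=9, y=4)
  < (left): (x=9, y=4) -> (x=8, y=4)
  v (down): (x=8, y=4) -> (x=8, y=5)
  v (down): blocked, stay at (x=8, y=5)
  > (right): (x=8, y=5) -> (x=9, y=5)
  v (down): (x=9, y=5) -> (x=9, y=6)
  < (left): blocked, stay at (x=9, y=6)
  < (left): blocked, stay at (x=9, y=6)
  v (down): (x=9, y=6) -> (x=9, y=7)
  < (left): blocked, stay at (x=9, y=7)
Final: (x=9, y=7)

Answer: Final position: (x=9, y=7)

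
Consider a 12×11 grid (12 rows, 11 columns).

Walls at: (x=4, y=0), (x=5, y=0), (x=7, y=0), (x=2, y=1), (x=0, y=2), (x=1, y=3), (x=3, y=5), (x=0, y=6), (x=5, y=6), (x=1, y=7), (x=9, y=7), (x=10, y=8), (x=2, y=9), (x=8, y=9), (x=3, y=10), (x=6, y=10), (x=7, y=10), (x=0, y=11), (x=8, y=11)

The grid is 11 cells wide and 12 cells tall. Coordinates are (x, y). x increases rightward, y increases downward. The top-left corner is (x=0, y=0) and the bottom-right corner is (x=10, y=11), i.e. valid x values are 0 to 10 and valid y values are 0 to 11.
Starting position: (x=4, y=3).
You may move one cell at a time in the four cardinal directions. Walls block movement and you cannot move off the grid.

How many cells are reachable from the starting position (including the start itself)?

Answer: Reachable cells: 113

Derivation:
BFS flood-fill from (x=4, y=3):
  Distance 0: (x=4, y=3)
  Distance 1: (x=4, y=2), (x=3, y=3), (x=5, y=3), (x=4, y=4)
  Distance 2: (x=4, y=1), (x=3, y=2), (x=5, y=2), (x=2, y=3), (x=6, y=3), (x=3, y=4), (x=5, y=4), (x=4, y=5)
  Distance 3: (x=3, y=1), (x=5, y=1), (x=2, y=2), (x=6, y=2), (x=7, y=3), (x=2, y=4), (x=6, y=4), (x=5, y=5), (x=4, y=6)
  Distance 4: (x=3, y=0), (x=6, y=1), (x=1, y=2), (x=7, y=2), (x=8, y=3), (x=1, y=4), (x=7, y=4), (x=2, y=5), (x=6, y=5), (x=3, y=6), (x=4, y=7)
  Distance 5: (x=2, y=0), (x=6, y=0), (x=1, y=1), (x=7, y=1), (x=8, y=2), (x=9, y=3), (x=0, y=4), (x=8, y=4), (x=1, y=5), (x=7, y=5), (x=2, y=6), (x=6, y=6), (x=3, y=7), (x=5, y=7), (x=4, y=8)
  Distance 6: (x=1, y=0), (x=0, y=1), (x=8, y=1), (x=9, y=2), (x=0, y=3), (x=10, y=3), (x=9, y=4), (x=0, y=5), (x=8, y=5), (x=1, y=6), (x=7, y=6), (x=2, y=7), (x=6, y=7), (x=3, y=8), (x=5, y=8), (x=4, y=9)
  Distance 7: (x=0, y=0), (x=8, y=0), (x=9, y=1), (x=10, y=2), (x=10, y=4), (x=9, y=5), (x=8, y=6), (x=7, y=7), (x=2, y=8), (x=6, y=8), (x=3, y=9), (x=5, y=9), (x=4, y=10)
  Distance 8: (x=9, y=0), (x=10, y=1), (x=10, y=5), (x=9, y=6), (x=8, y=7), (x=1, y=8), (x=7, y=8), (x=6, y=9), (x=5, y=10), (x=4, y=11)
  Distance 9: (x=10, y=0), (x=10, y=6), (x=0, y=8), (x=8, y=8), (x=1, y=9), (x=7, y=9), (x=3, y=11), (x=5, y=11)
  Distance 10: (x=0, y=7), (x=10, y=7), (x=9, y=8), (x=0, y=9), (x=1, y=10), (x=2, y=11), (x=6, y=11)
  Distance 11: (x=9, y=9), (x=0, y=10), (x=2, y=10), (x=1, y=11), (x=7, y=11)
  Distance 12: (x=10, y=9), (x=9, y=10)
  Distance 13: (x=8, y=10), (x=10, y=10), (x=9, y=11)
  Distance 14: (x=10, y=11)
Total reachable: 113 (grid has 113 open cells total)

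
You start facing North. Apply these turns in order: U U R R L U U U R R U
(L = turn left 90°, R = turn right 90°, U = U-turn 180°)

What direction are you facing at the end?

Answer: Final heading: West

Derivation:
Start: North
  U (U-turn (180°)) -> South
  U (U-turn (180°)) -> North
  R (right (90° clockwise)) -> East
  R (right (90° clockwise)) -> South
  L (left (90° counter-clockwise)) -> East
  U (U-turn (180°)) -> West
  U (U-turn (180°)) -> East
  U (U-turn (180°)) -> West
  R (right (90° clockwise)) -> North
  R (right (90° clockwise)) -> East
  U (U-turn (180°)) -> West
Final: West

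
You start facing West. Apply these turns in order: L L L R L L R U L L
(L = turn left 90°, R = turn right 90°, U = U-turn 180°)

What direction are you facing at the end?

Answer: Final heading: North

Derivation:
Start: West
  L (left (90° counter-clockwise)) -> South
  L (left (90° counter-clockwise)) -> East
  L (left (90° counter-clockwise)) -> North
  R (right (90° clockwise)) -> East
  L (left (90° counter-clockwise)) -> North
  L (left (90° counter-clockwise)) -> West
  R (right (90° clockwise)) -> North
  U (U-turn (180°)) -> South
  L (left (90° counter-clockwise)) -> East
  L (left (90° counter-clockwise)) -> North
Final: North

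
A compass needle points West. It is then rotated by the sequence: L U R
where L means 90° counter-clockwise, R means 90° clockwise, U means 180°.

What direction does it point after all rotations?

Start: West
  L (left (90° counter-clockwise)) -> South
  U (U-turn (180°)) -> North
  R (right (90° clockwise)) -> East
Final: East

Answer: Final heading: East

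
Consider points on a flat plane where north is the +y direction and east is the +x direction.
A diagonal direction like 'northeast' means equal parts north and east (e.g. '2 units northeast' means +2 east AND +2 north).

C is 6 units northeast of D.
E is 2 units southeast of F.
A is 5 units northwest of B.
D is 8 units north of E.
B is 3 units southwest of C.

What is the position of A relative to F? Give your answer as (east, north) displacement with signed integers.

Answer: A is at (east=0, north=14) relative to F.

Derivation:
Place F at the origin (east=0, north=0).
  E is 2 units southeast of F: delta (east=+2, north=-2); E at (east=2, north=-2).
  D is 8 units north of E: delta (east=+0, north=+8); D at (east=2, north=6).
  C is 6 units northeast of D: delta (east=+6, north=+6); C at (east=8, north=12).
  B is 3 units southwest of C: delta (east=-3, north=-3); B at (east=5, north=9).
  A is 5 units northwest of B: delta (east=-5, north=+5); A at (east=0, north=14).
Therefore A relative to F: (east=0, north=14).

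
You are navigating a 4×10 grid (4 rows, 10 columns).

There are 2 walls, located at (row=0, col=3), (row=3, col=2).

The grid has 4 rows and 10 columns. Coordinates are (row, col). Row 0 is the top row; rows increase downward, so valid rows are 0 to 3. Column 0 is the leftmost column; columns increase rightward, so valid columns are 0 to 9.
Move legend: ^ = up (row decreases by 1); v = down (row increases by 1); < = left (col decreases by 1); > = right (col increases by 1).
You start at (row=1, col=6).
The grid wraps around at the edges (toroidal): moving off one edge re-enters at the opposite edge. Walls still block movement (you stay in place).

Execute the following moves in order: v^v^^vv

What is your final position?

Start: (row=1, col=6)
  v (down): (row=1, col=6) -> (row=2, col=6)
  ^ (up): (row=2, col=6) -> (row=1, col=6)
  v (down): (row=1, col=6) -> (row=2, col=6)
  ^ (up): (row=2, col=6) -> (row=1, col=6)
  ^ (up): (row=1, col=6) -> (row=0, col=6)
  v (down): (row=0, col=6) -> (row=1, col=6)
  v (down): (row=1, col=6) -> (row=2, col=6)
Final: (row=2, col=6)

Answer: Final position: (row=2, col=6)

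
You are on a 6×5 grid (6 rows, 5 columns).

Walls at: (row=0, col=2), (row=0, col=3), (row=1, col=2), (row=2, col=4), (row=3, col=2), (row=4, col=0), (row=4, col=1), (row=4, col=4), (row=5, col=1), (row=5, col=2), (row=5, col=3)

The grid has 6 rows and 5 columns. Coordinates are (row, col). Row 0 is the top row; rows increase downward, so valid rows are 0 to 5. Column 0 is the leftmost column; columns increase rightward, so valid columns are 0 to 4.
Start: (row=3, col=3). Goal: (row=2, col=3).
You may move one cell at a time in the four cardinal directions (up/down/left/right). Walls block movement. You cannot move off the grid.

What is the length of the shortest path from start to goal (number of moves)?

BFS from (row=3, col=3) until reaching (row=2, col=3):
  Distance 0: (row=3, col=3)
  Distance 1: (row=2, col=3), (row=3, col=4), (row=4, col=3)  <- goal reached here
One shortest path (1 moves): (row=3, col=3) -> (row=2, col=3)

Answer: Shortest path length: 1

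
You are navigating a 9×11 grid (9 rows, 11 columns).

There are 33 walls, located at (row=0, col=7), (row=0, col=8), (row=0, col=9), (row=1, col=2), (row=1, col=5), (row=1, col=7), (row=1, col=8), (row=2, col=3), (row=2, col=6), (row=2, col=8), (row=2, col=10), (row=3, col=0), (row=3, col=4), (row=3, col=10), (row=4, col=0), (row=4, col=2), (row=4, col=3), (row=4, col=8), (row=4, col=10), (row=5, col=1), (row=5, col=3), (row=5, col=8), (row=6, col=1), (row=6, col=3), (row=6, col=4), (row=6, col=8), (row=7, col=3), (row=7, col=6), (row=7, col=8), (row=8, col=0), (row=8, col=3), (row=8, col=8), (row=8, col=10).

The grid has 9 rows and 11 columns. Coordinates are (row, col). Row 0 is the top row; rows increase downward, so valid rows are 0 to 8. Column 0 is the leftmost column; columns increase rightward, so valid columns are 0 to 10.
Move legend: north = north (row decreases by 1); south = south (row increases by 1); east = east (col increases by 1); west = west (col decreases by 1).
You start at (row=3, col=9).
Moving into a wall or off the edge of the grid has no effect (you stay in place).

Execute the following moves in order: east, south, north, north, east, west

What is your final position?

Start: (row=3, col=9)
  east (east): blocked, stay at (row=3, col=9)
  south (south): (row=3, col=9) -> (row=4, col=9)
  north (north): (row=4, col=9) -> (row=3, col=9)
  north (north): (row=3, col=9) -> (row=2, col=9)
  east (east): blocked, stay at (row=2, col=9)
  west (west): blocked, stay at (row=2, col=9)
Final: (row=2, col=9)

Answer: Final position: (row=2, col=9)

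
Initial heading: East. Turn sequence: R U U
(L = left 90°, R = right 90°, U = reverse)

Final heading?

Start: East
  R (right (90° clockwise)) -> South
  U (U-turn (180°)) -> North
  U (U-turn (180°)) -> South
Final: South

Answer: Final heading: South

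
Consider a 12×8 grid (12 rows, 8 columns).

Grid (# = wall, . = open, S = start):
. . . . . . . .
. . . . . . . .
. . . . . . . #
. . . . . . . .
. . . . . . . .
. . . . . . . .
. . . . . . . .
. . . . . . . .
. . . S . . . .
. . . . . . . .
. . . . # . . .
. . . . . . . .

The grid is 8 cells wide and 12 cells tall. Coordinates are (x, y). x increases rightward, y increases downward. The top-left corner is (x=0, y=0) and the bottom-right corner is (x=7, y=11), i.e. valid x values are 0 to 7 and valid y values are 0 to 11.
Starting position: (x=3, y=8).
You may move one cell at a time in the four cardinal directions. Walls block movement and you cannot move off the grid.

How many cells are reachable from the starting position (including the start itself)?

Answer: Reachable cells: 94

Derivation:
BFS flood-fill from (x=3, y=8):
  Distance 0: (x=3, y=8)
  Distance 1: (x=3, y=7), (x=2, y=8), (x=4, y=8), (x=3, y=9)
  Distance 2: (x=3, y=6), (x=2, y=7), (x=4, y=7), (x=1, y=8), (x=5, y=8), (x=2, y=9), (x=4, y=9), (x=3, y=10)
  Distance 3: (x=3, y=5), (x=2, y=6), (x=4, y=6), (x=1, y=7), (x=5, y=7), (x=0, y=8), (x=6, y=8), (x=1, y=9), (x=5, y=9), (x=2, y=10), (x=3, y=11)
  Distance 4: (x=3, y=4), (x=2, y=5), (x=4, y=5), (x=1, y=6), (x=5, y=6), (x=0, y=7), (x=6, y=7), (x=7, y=8), (x=0, y=9), (x=6, y=9), (x=1, y=10), (x=5, y=10), (x=2, y=11), (x=4, y=11)
  Distance 5: (x=3, y=3), (x=2, y=4), (x=4, y=4), (x=1, y=5), (x=5, y=5), (x=0, y=6), (x=6, y=6), (x=7, y=7), (x=7, y=9), (x=0, y=10), (x=6, y=10), (x=1, y=11), (x=5, y=11)
  Distance 6: (x=3, y=2), (x=2, y=3), (x=4, y=3), (x=1, y=4), (x=5, y=4), (x=0, y=5), (x=6, y=5), (x=7, y=6), (x=7, y=10), (x=0, y=11), (x=6, y=11)
  Distance 7: (x=3, y=1), (x=2, y=2), (x=4, y=2), (x=1, y=3), (x=5, y=3), (x=0, y=4), (x=6, y=4), (x=7, y=5), (x=7, y=11)
  Distance 8: (x=3, y=0), (x=2, y=1), (x=4, y=1), (x=1, y=2), (x=5, y=2), (x=0, y=3), (x=6, y=3), (x=7, y=4)
  Distance 9: (x=2, y=0), (x=4, y=0), (x=1, y=1), (x=5, y=1), (x=0, y=2), (x=6, y=2), (x=7, y=3)
  Distance 10: (x=1, y=0), (x=5, y=0), (x=0, y=1), (x=6, y=1)
  Distance 11: (x=0, y=0), (x=6, y=0), (x=7, y=1)
  Distance 12: (x=7, y=0)
Total reachable: 94 (grid has 94 open cells total)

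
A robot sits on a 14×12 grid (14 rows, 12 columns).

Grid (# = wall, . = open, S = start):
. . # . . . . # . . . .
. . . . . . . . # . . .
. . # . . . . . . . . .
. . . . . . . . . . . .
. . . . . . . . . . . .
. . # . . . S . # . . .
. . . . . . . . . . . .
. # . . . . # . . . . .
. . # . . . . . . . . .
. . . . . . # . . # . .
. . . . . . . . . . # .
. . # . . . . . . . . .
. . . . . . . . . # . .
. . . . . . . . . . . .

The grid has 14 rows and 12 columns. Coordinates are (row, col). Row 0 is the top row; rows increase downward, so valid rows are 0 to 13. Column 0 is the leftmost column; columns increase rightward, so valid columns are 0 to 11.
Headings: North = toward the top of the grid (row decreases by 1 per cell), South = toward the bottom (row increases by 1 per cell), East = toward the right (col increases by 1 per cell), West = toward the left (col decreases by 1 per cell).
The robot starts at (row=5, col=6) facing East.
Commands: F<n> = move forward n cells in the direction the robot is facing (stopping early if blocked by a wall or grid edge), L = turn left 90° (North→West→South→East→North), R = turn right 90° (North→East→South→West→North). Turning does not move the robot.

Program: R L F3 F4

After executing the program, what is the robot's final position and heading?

Start: (row=5, col=6), facing East
  R: turn right, now facing South
  L: turn left, now facing East
  F3: move forward 1/3 (blocked), now at (row=5, col=7)
  F4: move forward 0/4 (blocked), now at (row=5, col=7)
Final: (row=5, col=7), facing East

Answer: Final position: (row=5, col=7), facing East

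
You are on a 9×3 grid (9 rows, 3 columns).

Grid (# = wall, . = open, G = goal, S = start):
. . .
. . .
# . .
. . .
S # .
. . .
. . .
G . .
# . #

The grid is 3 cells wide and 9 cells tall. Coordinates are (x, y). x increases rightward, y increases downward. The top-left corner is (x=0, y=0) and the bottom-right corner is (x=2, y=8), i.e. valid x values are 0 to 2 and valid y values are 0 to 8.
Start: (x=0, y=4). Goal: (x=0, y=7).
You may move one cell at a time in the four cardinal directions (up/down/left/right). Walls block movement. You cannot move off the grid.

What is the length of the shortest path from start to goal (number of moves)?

BFS from (x=0, y=4) until reaching (x=0, y=7):
  Distance 0: (x=0, y=4)
  Distance 1: (x=0, y=3), (x=0, y=5)
  Distance 2: (x=1, y=3), (x=1, y=5), (x=0, y=6)
  Distance 3: (x=1, y=2), (x=2, y=3), (x=2, y=5), (x=1, y=6), (x=0, y=7)  <- goal reached here
One shortest path (3 moves): (x=0, y=4) -> (x=0, y=5) -> (x=0, y=6) -> (x=0, y=7)

Answer: Shortest path length: 3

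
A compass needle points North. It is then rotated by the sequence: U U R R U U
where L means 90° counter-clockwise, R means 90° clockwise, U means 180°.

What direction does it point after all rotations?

Start: North
  U (U-turn (180°)) -> South
  U (U-turn (180°)) -> North
  R (right (90° clockwise)) -> East
  R (right (90° clockwise)) -> South
  U (U-turn (180°)) -> North
  U (U-turn (180°)) -> South
Final: South

Answer: Final heading: South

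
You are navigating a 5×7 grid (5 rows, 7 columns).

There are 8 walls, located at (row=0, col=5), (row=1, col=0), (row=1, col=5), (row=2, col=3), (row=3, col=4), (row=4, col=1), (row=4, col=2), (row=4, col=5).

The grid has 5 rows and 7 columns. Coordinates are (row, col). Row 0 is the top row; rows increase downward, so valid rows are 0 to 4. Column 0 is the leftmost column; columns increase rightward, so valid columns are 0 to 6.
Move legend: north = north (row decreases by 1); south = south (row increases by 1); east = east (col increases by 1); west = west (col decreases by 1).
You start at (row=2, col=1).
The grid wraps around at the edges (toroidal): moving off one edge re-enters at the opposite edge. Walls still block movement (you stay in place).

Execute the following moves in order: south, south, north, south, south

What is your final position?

Answer: Final position: (row=3, col=1)

Derivation:
Start: (row=2, col=1)
  south (south): (row=2, col=1) -> (row=3, col=1)
  south (south): blocked, stay at (row=3, col=1)
  north (north): (row=3, col=1) -> (row=2, col=1)
  south (south): (row=2, col=1) -> (row=3, col=1)
  south (south): blocked, stay at (row=3, col=1)
Final: (row=3, col=1)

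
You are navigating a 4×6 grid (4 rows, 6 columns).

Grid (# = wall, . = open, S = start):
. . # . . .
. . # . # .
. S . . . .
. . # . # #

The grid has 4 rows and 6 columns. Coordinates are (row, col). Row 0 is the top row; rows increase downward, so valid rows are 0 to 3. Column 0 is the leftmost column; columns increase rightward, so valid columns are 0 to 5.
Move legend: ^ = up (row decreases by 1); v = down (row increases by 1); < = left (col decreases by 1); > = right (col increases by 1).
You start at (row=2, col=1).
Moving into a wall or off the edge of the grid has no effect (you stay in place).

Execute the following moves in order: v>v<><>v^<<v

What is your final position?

Start: (row=2, col=1)
  v (down): (row=2, col=1) -> (row=3, col=1)
  > (right): blocked, stay at (row=3, col=1)
  v (down): blocked, stay at (row=3, col=1)
  < (left): (row=3, col=1) -> (row=3, col=0)
  > (right): (row=3, col=0) -> (row=3, col=1)
  < (left): (row=3, col=1) -> (row=3, col=0)
  > (right): (row=3, col=0) -> (row=3, col=1)
  v (down): blocked, stay at (row=3, col=1)
  ^ (up): (row=3, col=1) -> (row=2, col=1)
  < (left): (row=2, col=1) -> (row=2, col=0)
  < (left): blocked, stay at (row=2, col=0)
  v (down): (row=2, col=0) -> (row=3, col=0)
Final: (row=3, col=0)

Answer: Final position: (row=3, col=0)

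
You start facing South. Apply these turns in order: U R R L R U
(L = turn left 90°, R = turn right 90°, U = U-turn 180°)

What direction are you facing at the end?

Start: South
  U (U-turn (180°)) -> North
  R (right (90° clockwise)) -> East
  R (right (90° clockwise)) -> South
  L (left (90° counter-clockwise)) -> East
  R (right (90° clockwise)) -> South
  U (U-turn (180°)) -> North
Final: North

Answer: Final heading: North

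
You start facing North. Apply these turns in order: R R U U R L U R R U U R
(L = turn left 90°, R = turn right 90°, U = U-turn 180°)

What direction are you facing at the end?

Start: North
  R (right (90° clockwise)) -> East
  R (right (90° clockwise)) -> South
  U (U-turn (180°)) -> North
  U (U-turn (180°)) -> South
  R (right (90° clockwise)) -> West
  L (left (90° counter-clockwise)) -> South
  U (U-turn (180°)) -> North
  R (right (90° clockwise)) -> East
  R (right (90° clockwise)) -> South
  U (U-turn (180°)) -> North
  U (U-turn (180°)) -> South
  R (right (90° clockwise)) -> West
Final: West

Answer: Final heading: West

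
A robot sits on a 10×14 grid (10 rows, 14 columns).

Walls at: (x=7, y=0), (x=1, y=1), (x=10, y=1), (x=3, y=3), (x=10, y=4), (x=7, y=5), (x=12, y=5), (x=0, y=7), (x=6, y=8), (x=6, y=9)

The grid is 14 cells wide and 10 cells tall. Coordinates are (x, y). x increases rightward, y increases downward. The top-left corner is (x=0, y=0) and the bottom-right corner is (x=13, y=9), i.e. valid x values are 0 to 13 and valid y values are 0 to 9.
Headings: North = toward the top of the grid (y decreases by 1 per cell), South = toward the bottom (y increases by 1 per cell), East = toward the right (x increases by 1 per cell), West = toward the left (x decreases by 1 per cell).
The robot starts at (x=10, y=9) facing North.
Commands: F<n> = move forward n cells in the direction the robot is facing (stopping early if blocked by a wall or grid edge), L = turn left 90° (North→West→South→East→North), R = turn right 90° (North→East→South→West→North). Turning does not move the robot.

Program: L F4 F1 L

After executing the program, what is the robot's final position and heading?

Answer: Final position: (x=7, y=9), facing South

Derivation:
Start: (x=10, y=9), facing North
  L: turn left, now facing West
  F4: move forward 3/4 (blocked), now at (x=7, y=9)
  F1: move forward 0/1 (blocked), now at (x=7, y=9)
  L: turn left, now facing South
Final: (x=7, y=9), facing South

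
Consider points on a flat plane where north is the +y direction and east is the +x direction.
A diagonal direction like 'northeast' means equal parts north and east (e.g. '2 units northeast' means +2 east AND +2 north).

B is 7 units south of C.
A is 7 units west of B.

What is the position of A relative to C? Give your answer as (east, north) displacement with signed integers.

Answer: A is at (east=-7, north=-7) relative to C.

Derivation:
Place C at the origin (east=0, north=0).
  B is 7 units south of C: delta (east=+0, north=-7); B at (east=0, north=-7).
  A is 7 units west of B: delta (east=-7, north=+0); A at (east=-7, north=-7).
Therefore A relative to C: (east=-7, north=-7).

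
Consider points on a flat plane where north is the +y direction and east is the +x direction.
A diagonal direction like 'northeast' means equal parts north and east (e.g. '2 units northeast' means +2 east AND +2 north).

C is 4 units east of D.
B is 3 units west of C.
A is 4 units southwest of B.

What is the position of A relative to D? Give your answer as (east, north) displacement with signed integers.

Answer: A is at (east=-3, north=-4) relative to D.

Derivation:
Place D at the origin (east=0, north=0).
  C is 4 units east of D: delta (east=+4, north=+0); C at (east=4, north=0).
  B is 3 units west of C: delta (east=-3, north=+0); B at (east=1, north=0).
  A is 4 units southwest of B: delta (east=-4, north=-4); A at (east=-3, north=-4).
Therefore A relative to D: (east=-3, north=-4).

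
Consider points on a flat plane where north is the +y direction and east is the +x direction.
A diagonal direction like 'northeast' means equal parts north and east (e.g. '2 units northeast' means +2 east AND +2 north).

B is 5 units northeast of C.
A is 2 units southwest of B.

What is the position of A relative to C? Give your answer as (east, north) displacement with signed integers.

Answer: A is at (east=3, north=3) relative to C.

Derivation:
Place C at the origin (east=0, north=0).
  B is 5 units northeast of C: delta (east=+5, north=+5); B at (east=5, north=5).
  A is 2 units southwest of B: delta (east=-2, north=-2); A at (east=3, north=3).
Therefore A relative to C: (east=3, north=3).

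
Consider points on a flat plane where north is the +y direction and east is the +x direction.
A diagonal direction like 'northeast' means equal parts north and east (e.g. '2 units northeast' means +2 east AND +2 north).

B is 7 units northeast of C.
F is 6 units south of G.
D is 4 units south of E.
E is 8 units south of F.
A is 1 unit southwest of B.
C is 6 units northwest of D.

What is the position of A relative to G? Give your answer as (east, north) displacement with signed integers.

Answer: A is at (east=0, north=-6) relative to G.

Derivation:
Place G at the origin (east=0, north=0).
  F is 6 units south of G: delta (east=+0, north=-6); F at (east=0, north=-6).
  E is 8 units south of F: delta (east=+0, north=-8); E at (east=0, north=-14).
  D is 4 units south of E: delta (east=+0, north=-4); D at (east=0, north=-18).
  C is 6 units northwest of D: delta (east=-6, north=+6); C at (east=-6, north=-12).
  B is 7 units northeast of C: delta (east=+7, north=+7); B at (east=1, north=-5).
  A is 1 unit southwest of B: delta (east=-1, north=-1); A at (east=0, north=-6).
Therefore A relative to G: (east=0, north=-6).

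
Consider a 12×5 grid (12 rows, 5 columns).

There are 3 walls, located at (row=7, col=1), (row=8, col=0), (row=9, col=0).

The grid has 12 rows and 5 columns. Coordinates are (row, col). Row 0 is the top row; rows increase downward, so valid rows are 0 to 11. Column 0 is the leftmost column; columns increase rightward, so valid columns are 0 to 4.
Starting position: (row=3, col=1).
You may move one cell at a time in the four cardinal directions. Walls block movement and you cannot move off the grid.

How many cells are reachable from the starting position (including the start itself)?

Answer: Reachable cells: 57

Derivation:
BFS flood-fill from (row=3, col=1):
  Distance 0: (row=3, col=1)
  Distance 1: (row=2, col=1), (row=3, col=0), (row=3, col=2), (row=4, col=1)
  Distance 2: (row=1, col=1), (row=2, col=0), (row=2, col=2), (row=3, col=3), (row=4, col=0), (row=4, col=2), (row=5, col=1)
  Distance 3: (row=0, col=1), (row=1, col=0), (row=1, col=2), (row=2, col=3), (row=3, col=4), (row=4, col=3), (row=5, col=0), (row=5, col=2), (row=6, col=1)
  Distance 4: (row=0, col=0), (row=0, col=2), (row=1, col=3), (row=2, col=4), (row=4, col=4), (row=5, col=3), (row=6, col=0), (row=6, col=2)
  Distance 5: (row=0, col=3), (row=1, col=4), (row=5, col=4), (row=6, col=3), (row=7, col=0), (row=7, col=2)
  Distance 6: (row=0, col=4), (row=6, col=4), (row=7, col=3), (row=8, col=2)
  Distance 7: (row=7, col=4), (row=8, col=1), (row=8, col=3), (row=9, col=2)
  Distance 8: (row=8, col=4), (row=9, col=1), (row=9, col=3), (row=10, col=2)
  Distance 9: (row=9, col=4), (row=10, col=1), (row=10, col=3), (row=11, col=2)
  Distance 10: (row=10, col=0), (row=10, col=4), (row=11, col=1), (row=11, col=3)
  Distance 11: (row=11, col=0), (row=11, col=4)
Total reachable: 57 (grid has 57 open cells total)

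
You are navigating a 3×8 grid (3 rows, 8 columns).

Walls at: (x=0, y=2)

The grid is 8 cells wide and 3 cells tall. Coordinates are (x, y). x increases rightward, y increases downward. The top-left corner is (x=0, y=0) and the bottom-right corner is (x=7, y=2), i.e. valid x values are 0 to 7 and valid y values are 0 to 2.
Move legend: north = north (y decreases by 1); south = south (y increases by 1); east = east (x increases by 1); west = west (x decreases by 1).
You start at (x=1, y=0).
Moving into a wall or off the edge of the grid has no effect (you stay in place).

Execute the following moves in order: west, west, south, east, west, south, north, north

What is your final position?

Answer: Final position: (x=0, y=0)

Derivation:
Start: (x=1, y=0)
  west (west): (x=1, y=0) -> (x=0, y=0)
  west (west): blocked, stay at (x=0, y=0)
  south (south): (x=0, y=0) -> (x=0, y=1)
  east (east): (x=0, y=1) -> (x=1, y=1)
  west (west): (x=1, y=1) -> (x=0, y=1)
  south (south): blocked, stay at (x=0, y=1)
  north (north): (x=0, y=1) -> (x=0, y=0)
  north (north): blocked, stay at (x=0, y=0)
Final: (x=0, y=0)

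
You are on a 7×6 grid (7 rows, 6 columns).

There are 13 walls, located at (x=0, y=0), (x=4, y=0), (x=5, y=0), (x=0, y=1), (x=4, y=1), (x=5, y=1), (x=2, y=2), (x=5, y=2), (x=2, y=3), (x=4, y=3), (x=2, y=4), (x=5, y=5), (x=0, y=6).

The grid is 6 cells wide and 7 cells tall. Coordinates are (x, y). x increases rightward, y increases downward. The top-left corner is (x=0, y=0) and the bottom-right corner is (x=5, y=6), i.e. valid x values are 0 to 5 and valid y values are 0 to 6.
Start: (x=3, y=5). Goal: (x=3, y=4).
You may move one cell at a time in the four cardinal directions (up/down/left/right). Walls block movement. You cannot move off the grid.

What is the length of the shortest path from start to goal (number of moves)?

Answer: Shortest path length: 1

Derivation:
BFS from (x=3, y=5) until reaching (x=3, y=4):
  Distance 0: (x=3, y=5)
  Distance 1: (x=3, y=4), (x=2, y=5), (x=4, y=5), (x=3, y=6)  <- goal reached here
One shortest path (1 moves): (x=3, y=5) -> (x=3, y=4)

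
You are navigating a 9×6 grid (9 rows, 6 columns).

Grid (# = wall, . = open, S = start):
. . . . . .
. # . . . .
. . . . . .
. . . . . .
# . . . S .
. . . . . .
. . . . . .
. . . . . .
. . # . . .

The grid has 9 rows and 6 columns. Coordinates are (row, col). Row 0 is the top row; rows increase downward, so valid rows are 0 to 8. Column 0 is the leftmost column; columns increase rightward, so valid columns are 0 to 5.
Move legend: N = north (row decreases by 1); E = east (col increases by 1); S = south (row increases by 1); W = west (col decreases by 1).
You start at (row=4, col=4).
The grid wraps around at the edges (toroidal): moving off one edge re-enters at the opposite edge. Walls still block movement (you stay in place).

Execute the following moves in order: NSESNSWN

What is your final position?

Answer: Final position: (row=4, col=4)

Derivation:
Start: (row=4, col=4)
  N (north): (row=4, col=4) -> (row=3, col=4)
  S (south): (row=3, col=4) -> (row=4, col=4)
  E (east): (row=4, col=4) -> (row=4, col=5)
  S (south): (row=4, col=5) -> (row=5, col=5)
  N (north): (row=5, col=5) -> (row=4, col=5)
  S (south): (row=4, col=5) -> (row=5, col=5)
  W (west): (row=5, col=5) -> (row=5, col=4)
  N (north): (row=5, col=4) -> (row=4, col=4)
Final: (row=4, col=4)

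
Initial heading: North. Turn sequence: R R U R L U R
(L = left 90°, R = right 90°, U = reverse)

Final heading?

Answer: Final heading: West

Derivation:
Start: North
  R (right (90° clockwise)) -> East
  R (right (90° clockwise)) -> South
  U (U-turn (180°)) -> North
  R (right (90° clockwise)) -> East
  L (left (90° counter-clockwise)) -> North
  U (U-turn (180°)) -> South
  R (right (90° clockwise)) -> West
Final: West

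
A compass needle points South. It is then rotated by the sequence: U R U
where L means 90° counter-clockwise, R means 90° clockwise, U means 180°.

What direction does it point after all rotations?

Start: South
  U (U-turn (180°)) -> North
  R (right (90° clockwise)) -> East
  U (U-turn (180°)) -> West
Final: West

Answer: Final heading: West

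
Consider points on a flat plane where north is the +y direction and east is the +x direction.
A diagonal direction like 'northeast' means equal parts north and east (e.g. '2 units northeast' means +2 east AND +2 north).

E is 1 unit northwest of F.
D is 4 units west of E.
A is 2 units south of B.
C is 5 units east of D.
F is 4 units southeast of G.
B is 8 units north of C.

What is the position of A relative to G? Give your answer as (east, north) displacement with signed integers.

Answer: A is at (east=4, north=3) relative to G.

Derivation:
Place G at the origin (east=0, north=0).
  F is 4 units southeast of G: delta (east=+4, north=-4); F at (east=4, north=-4).
  E is 1 unit northwest of F: delta (east=-1, north=+1); E at (east=3, north=-3).
  D is 4 units west of E: delta (east=-4, north=+0); D at (east=-1, north=-3).
  C is 5 units east of D: delta (east=+5, north=+0); C at (east=4, north=-3).
  B is 8 units north of C: delta (east=+0, north=+8); B at (east=4, north=5).
  A is 2 units south of B: delta (east=+0, north=-2); A at (east=4, north=3).
Therefore A relative to G: (east=4, north=3).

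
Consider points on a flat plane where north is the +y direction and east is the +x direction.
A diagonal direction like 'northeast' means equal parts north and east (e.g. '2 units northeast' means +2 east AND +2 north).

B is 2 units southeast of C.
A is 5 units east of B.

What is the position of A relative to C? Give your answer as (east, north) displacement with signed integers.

Answer: A is at (east=7, north=-2) relative to C.

Derivation:
Place C at the origin (east=0, north=0).
  B is 2 units southeast of C: delta (east=+2, north=-2); B at (east=2, north=-2).
  A is 5 units east of B: delta (east=+5, north=+0); A at (east=7, north=-2).
Therefore A relative to C: (east=7, north=-2).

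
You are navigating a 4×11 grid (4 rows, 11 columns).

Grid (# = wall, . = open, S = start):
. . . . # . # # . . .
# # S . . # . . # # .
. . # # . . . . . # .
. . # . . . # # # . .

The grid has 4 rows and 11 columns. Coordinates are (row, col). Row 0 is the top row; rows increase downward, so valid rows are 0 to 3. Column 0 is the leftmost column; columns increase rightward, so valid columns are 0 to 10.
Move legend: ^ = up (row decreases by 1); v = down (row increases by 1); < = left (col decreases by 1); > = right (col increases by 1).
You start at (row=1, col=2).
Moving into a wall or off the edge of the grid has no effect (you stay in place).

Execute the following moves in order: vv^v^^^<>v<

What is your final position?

Answer: Final position: (row=1, col=2)

Derivation:
Start: (row=1, col=2)
  v (down): blocked, stay at (row=1, col=2)
  v (down): blocked, stay at (row=1, col=2)
  ^ (up): (row=1, col=2) -> (row=0, col=2)
  v (down): (row=0, col=2) -> (row=1, col=2)
  ^ (up): (row=1, col=2) -> (row=0, col=2)
  ^ (up): blocked, stay at (row=0, col=2)
  ^ (up): blocked, stay at (row=0, col=2)
  < (left): (row=0, col=2) -> (row=0, col=1)
  > (right): (row=0, col=1) -> (row=0, col=2)
  v (down): (row=0, col=2) -> (row=1, col=2)
  < (left): blocked, stay at (row=1, col=2)
Final: (row=1, col=2)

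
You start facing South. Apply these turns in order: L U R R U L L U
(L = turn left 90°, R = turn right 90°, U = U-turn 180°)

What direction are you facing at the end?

Answer: Final heading: West

Derivation:
Start: South
  L (left (90° counter-clockwise)) -> East
  U (U-turn (180°)) -> West
  R (right (90° clockwise)) -> North
  R (right (90° clockwise)) -> East
  U (U-turn (180°)) -> West
  L (left (90° counter-clockwise)) -> South
  L (left (90° counter-clockwise)) -> East
  U (U-turn (180°)) -> West
Final: West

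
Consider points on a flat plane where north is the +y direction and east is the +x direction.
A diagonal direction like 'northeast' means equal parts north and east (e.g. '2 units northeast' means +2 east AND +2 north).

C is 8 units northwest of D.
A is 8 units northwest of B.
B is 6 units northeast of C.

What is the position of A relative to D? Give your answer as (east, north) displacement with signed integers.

Answer: A is at (east=-10, north=22) relative to D.

Derivation:
Place D at the origin (east=0, north=0).
  C is 8 units northwest of D: delta (east=-8, north=+8); C at (east=-8, north=8).
  B is 6 units northeast of C: delta (east=+6, north=+6); B at (east=-2, north=14).
  A is 8 units northwest of B: delta (east=-8, north=+8); A at (east=-10, north=22).
Therefore A relative to D: (east=-10, north=22).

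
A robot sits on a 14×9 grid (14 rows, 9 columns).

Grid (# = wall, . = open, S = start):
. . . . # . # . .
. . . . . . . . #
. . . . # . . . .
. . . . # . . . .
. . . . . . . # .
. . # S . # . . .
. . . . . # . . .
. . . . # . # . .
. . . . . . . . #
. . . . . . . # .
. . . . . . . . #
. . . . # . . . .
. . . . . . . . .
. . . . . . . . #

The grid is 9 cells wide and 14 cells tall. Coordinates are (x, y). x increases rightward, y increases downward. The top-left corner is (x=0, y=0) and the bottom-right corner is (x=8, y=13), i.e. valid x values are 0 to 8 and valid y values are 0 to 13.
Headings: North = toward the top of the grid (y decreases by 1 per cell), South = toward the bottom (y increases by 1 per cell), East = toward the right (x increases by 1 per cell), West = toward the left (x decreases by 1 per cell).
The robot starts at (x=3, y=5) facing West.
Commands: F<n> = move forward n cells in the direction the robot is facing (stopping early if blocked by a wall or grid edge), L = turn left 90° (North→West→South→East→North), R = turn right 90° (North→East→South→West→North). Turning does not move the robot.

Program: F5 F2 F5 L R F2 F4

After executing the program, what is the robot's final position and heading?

Start: (x=3, y=5), facing West
  F5: move forward 0/5 (blocked), now at (x=3, y=5)
  F2: move forward 0/2 (blocked), now at (x=3, y=5)
  F5: move forward 0/5 (blocked), now at (x=3, y=5)
  L: turn left, now facing South
  R: turn right, now facing West
  F2: move forward 0/2 (blocked), now at (x=3, y=5)
  F4: move forward 0/4 (blocked), now at (x=3, y=5)
Final: (x=3, y=5), facing West

Answer: Final position: (x=3, y=5), facing West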